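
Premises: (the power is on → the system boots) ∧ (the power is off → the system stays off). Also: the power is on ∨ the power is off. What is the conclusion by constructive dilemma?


Constructive dilemma: (P → Q) ∧ (R → S), P ∨ R ⊢ Q ∨ S
Premise 1: the power is on → the system boots
Premise 2: the power is off → the system stays off
Premise 3: the power is on ∨ the power is off
Case 1: Assuming the power is on, then by Premise 1, the system boots.
Case 2: Assuming the power is off, then by Premise 2, the system stays off.
Since one of the power is on or the power is off must hold, we get the system boots or the system stays off.

The system boots or the system stays off.


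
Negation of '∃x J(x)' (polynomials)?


Original: ∃x J(x)
Rule: ¬∀→∃, ¬∃→∀, negate predicate.
Negation: ∀x ¬J(x)

∀x ¬J(x)


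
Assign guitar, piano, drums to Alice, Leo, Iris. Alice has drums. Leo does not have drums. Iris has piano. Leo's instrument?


From clues:
  Iris → piano
  Alice → drums
By elimination, Leo gets the remaining.

guitar


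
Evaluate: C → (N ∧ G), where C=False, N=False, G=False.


C = False, N = False, G = False
Expression: C → (N ∧ G)
Step 1: N ∧ G = False AND False = False
Step 2: C → (False) = False → False = True

True


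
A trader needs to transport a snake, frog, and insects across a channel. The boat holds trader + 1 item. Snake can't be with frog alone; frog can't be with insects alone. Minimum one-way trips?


1. trader+frog → 2. trader ← 3. trader+snake → 4. trader+frog ← 5. trader+insects → 6. trader ← 7. trader+frog →
Minimum trips = 7

7


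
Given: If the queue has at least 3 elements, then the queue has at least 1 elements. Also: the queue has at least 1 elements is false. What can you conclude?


Modus tollens: P → Q, ¬Q ⊢ ¬P
P: the queue has at least 3 elements
Q: the queue has at least 1 elements
We have P → Q and Q is false.
By modus tollens, P must be false.

It is not the case that the queue has at least 3 elements


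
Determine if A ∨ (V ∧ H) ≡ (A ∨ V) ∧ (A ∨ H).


Expression 1: A ∨ (V ∧ H)
Expression 2: (A ∨ V) ∧ (A ∨ H)
Truth table (A V H | Expr1 Expr2):
  T T T |   T     T
  T T F |   T     T
  T F T |   T     T
  T F F |   T     T
  F T T |   T     T
  F T F |   F     F
  F F T |   F     F
  F F F |   F     F
All 8 rows agree, so the expressions are logically equivalent.

Yes


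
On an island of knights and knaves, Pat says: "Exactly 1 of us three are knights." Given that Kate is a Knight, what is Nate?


Pat claims exactly 1 knights among Pat, Kate, Nate.
Given: Kate is a Knight.

Case 1: Pat is a Knight (tells truth)
  Then exactly 1 of the three are knights.
  Counting Pat, Kate: 2 knight(s) so far. Need -1 more → impossible.
Case 2: Pat is a Knave (lies)
  Then the count is NOT 1.
  If Nate = Knave, count = 1 = 1 → claim would be true, contradicts lie.
  If Nate = Knight, count = 2 ≠ 1 → lie confirmed ✓

Nate is a Knight.

Knight


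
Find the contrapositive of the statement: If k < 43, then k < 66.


Original: If k < 43, then k < 66
Contrapositive: If ¬Q, then ¬P
Negate Q: not (k < 66)
Negate P: not (k < 43)

If not (k < 66), then not (k < 43).


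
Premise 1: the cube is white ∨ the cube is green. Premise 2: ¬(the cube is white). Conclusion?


Disjunctive syllogism: P ∨ Q, ¬P ⊢ Q
Disjunction: the cube is white ∨ the cube is green
We know it is not the case that the cube is white.
By disjunctive syllogism, the other disjunct must be true.

The cube is green


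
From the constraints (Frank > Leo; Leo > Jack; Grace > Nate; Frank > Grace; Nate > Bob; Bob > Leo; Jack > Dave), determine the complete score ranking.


Constraints: Frank > Leo; Leo > Jack; Grace > Nate; Frank > Grace; Nate > Bob; Bob > Leo; Jack > Dave
Method: at each step, the next-highest is the one remaining person who never appears on the smaller side of a constraint between remaining people.
  Step 1: remaining {Nate, Jack, Leo, Frank, Dave, Grace, Bob}; on the smaller side: {Nate, Jack, Leo, Dave, Grace, Bob} → Frank is next (Frank > Leo; Frank > Grace).
  Step 2: remaining {Nate, Jack, Leo, Dave, Grace, Bob}; on the smaller side: {Nate, Jack, Leo, Dave, Bob} → Grace is next (Grace > Nate).
  Step 3: remaining {Nate, Jack, Leo, Dave, Bob}; on the smaller side: {Jack, Leo, Dave, Bob} → Nate is next (Nate > Bob).
  Step 4: remaining {Jack, Leo, Dave, Bob}; on the smaller side: {Jack, Leo, Dave} → Bob is next (Bob > Leo).
  Step 5: remaining {Jack, Leo, Dave}; on the smaller side: {Jack, Dave} → Leo is next (Leo > Jack).
  Step 6: remaining {Jack, Dave}; on the smaller side: {Dave} → Jack is next (Jack > Dave).
  Step 7: only Dave remains → lowest.
Final ranking (highest to lowest):

Frank > Grace > Nate > Bob > Leo > Jack > Dave


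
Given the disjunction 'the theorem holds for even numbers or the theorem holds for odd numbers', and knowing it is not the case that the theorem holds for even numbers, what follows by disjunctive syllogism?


Disjunctive syllogism: P ∨ Q, ¬P ⊢ Q
Disjunction: the theorem holds for even numbers ∨ the theorem holds for odd numbers
We know it is not the case that the theorem holds for even numbers.
By disjunctive syllogism, the other disjunct must be true.

The theorem holds for odd numbers


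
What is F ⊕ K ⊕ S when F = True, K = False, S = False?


F = True, K = False, S = False
Step 1: F ⊕ K = True XOR False = True
Step 2: True ⊕ S = True XOR False = True
XOR is true when an odd number of operands are true.

True


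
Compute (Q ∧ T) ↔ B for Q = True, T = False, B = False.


Q = True, T = False, B = False
Step 1: Q ∧ T = True AND False = False
Step 2: (False) ↔ B: true when both sides have same truth value.
Result: False ↔ False = True

True


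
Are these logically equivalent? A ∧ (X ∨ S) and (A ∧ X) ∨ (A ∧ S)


Expression 1: A ∧ (X ∨ S)
Expression 2: (A ∧ X) ∨ (A ∧ S)
Truth table (A X S | Expr1 Expr2):
  T T T |   T     T
  T T F |   T     T
  T F T |   T     T
  T F F |   F     F
  F T T |   F     F
  F T F |   F     F
  F F T |   F     F
  F F F |   F     F
All 8 rows agree, so the expressions are logically equivalent.

Yes


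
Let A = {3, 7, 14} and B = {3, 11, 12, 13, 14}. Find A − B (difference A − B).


A = {3, 7, 14}
B = {3, 11, 12, 13, 14}
Operation: difference A − B
In A but not B: 7

{7}


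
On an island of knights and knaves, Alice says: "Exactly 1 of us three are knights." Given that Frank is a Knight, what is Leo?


Alice claims exactly 1 knights among Alice, Frank, Leo.
Given: Frank is a Knight.

Case 1: Alice is a Knight (tells truth)
  Then exactly 1 of the three are knights.
  Counting Alice, Frank: 2 knight(s) so far. Need -1 more → impossible.
Case 2: Alice is a Knave (lies)
  Then the count is NOT 1.
  If Leo = Knave, count = 1 = 1 → claim would be true, contradicts lie.
  If Leo = Knight, count = 2 ≠ 1 → lie confirmed ✓

Leo is a Knight.

Knight


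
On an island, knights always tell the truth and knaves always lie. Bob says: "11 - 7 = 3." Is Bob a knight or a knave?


Statement: "11 - 7 = 3."
Actual: 11 - 7 = 4
Claimed: 3
Statement is FALSE → Bob lies → Knave

Knave


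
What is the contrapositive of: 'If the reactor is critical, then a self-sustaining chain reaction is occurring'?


Original: If the reactor is critical, then a self-sustaining chain reaction is occurring
Contrapositive: If ¬Q, then ¬P
Negate Q: not (a self-sustaining chain reaction is occurring)
Negate P: not (the reactor is critical)

If not (a self-sustaining chain reaction is occurring), then not (the reactor is critical).


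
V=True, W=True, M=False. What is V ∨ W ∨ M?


V = True, W = True, M = False
Expression: V ∨ W ∨ M
Step 1: V ∨ W = True OR True = True
Step 2: (True) ∨ M = True OR False = True

True


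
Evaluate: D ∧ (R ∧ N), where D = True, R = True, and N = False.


D = True, R = True, N = False
Step 1: R ∧ N = True AND False = False
Step 2: D ∧ False = True AND False = False
AND is true only when ALL operands are true.

False


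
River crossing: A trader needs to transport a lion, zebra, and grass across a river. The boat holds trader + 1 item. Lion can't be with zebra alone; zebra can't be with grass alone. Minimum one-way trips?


1. trader+zebra → 2. trader ← 3. trader+lion → 4. trader+zebra ← 5. trader+grass → 6. trader ← 7. trader+zebra →
Minimum trips = 7

7


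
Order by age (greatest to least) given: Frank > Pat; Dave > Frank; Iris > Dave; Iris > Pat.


Constraints: Frank > Pat; Dave > Frank; Iris > Dave; Iris > Pat
Method: at each step, the next-highest is the one remaining person who never appears on the smaller side of a constraint between remaining people.
  Step 1: remaining {Frank, Dave, Iris, Pat}; on the smaller side: {Frank, Dave, Pat} → Iris is next (Iris > Dave; Iris > Pat).
  Step 2: remaining {Frank, Dave, Pat}; on the smaller side: {Frank, Pat} → Dave is next (Dave > Frank).
  Step 3: remaining {Frank, Pat}; on the smaller side: {Pat} → Frank is next (Frank > Pat).
  Step 4: only Pat remains → lowest.
Final ranking (highest to lowest):

Iris > Dave > Frank > Pat


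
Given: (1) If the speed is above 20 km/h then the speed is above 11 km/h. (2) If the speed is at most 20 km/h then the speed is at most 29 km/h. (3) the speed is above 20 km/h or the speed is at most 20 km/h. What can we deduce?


Constructive dilemma: (P → Q) ∧ (R → S), P ∨ R ⊢ Q ∨ S
Premise 1: the speed is above 20 km/h → the speed is above 11 km/h
Premise 2: the speed is at most 20 km/h → the speed is at most 29 km/h
Premise 3: the speed is above 20 km/h ∨ the speed is at most 20 km/h
Case 1: Assuming the speed is above 20 km/h, then by Premise 1, the speed is above 11 km/h.
Case 2: Assuming the speed is at most 20 km/h, then by Premise 2, the speed is at most 29 km/h.
Since one of the speed is above 20 km/h or the speed is at most 20 km/h must hold, we get the speed is above 11 km/h or the speed is at most 29 km/h.

The speed is above 11 km/h or the speed is at most 29 km/h.


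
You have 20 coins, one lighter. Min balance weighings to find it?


Each weighing has 3 outcomes (left heavy / balance / right heavy), so k weighings distinguish at most 3^k cases; splitting into three near-equal groups achieves this.
Need 3^k ≥ 20: 3^2 = 9 < 20 ≤ 3^3 = 27
k = ⌈log₃(20)⌉ = 3

3


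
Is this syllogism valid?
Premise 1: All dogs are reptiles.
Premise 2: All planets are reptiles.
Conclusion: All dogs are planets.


Premise 1: All dogs are reptiles.
Premise 2: All planets are reptiles.
Conclusion: All dogs are planets.
Fallacy: undistributed middle. reptiles is predicate in both.
Counterexample: dogs and planets could be disjoint subsets of reptiles.

Invalid


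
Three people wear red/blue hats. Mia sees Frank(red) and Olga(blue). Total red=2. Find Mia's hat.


Total red = 2, seen red = 1
Own red = 2 - 1 = 1
Mia's hat is red.

red


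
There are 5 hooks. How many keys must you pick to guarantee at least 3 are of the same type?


Pigeonhole: to guarantee k in one of n categories, need (k-1)×n + 1.
k = 3, n = 5
Minimum = (3-1) × 5 + 1 = 2 × 5 + 1

11


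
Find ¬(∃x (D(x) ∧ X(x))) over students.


Original: ∃x (D(x) ∧ X(x))
Rule: ¬∀→∃, ¬∃→∀, negate predicate.
Negation: ∀x (¬D(x) ∨ ¬X(x))

∀x (¬D(x) ∨ ¬X(x))


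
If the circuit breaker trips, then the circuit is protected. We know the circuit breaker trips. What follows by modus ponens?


Modus ponens: P → Q, P ⊢ Q
P: the circuit breaker trips
Q: the circuit is protected
We have P → Q and P is true.
By modus ponens, Q must be true.

The circuit is protected


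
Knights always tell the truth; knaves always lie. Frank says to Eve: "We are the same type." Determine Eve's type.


Frank says: "We are the same type."
Case 1: Frank is a Knight (truth-teller)
  Statement is true → they ARE the same → Eve is also a Knight
Case 2: Frank is a Knave (liar)
  Statement is false → they are NOT the same → Eve is a Knight
In both cases, Eve is a Knight.

Knight


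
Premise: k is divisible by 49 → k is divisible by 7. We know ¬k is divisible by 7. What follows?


Modus tollens: P → Q, ¬Q ⊢ ¬P
P: k is divisible by 49
Q: k is divisible by 7
We have P → Q and Q is false.
By modus tollens, P must be false.

It is not the case that k is divisible by 49


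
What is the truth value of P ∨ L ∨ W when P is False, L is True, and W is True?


P = False, L = True, W = True
Step 1: P ∨ L = False OR True = True
Step 2: True ∨ W = True OR True = True
OR is true when at least one operand is true.

True


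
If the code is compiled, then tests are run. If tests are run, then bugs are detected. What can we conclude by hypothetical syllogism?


Hypothetical syllogism: P → Q, Q → R ⊢ P → R
Premise 1: the code is compiled → tests are run
Premise 2: tests are run → bugs are detected
Chain the implications: the middle term (tests are run) links the two.
Conclusion: If the code is compiled, then bugs are detected.

If the code is compiled, then bugs are detected.


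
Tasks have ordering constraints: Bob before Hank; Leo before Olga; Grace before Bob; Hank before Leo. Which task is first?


Constraints: Bob before Hank; Leo before Olga; Grace before Bob; Hank before Leo
The first task can have nothing scheduled before it, so it must never appear on the right of a 'before'.
Tasks appearing after some 'before': Hank, Olga, Bob, Leo.
The only task not in that list is Grace → it is first.

Grace


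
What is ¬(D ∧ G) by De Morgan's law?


De Morgan's law: ¬(P ∧ Q) ≡ ¬P ∨ ¬Q
¬(D ∧ G) = ¬D ∨ ¬G

¬D ∨ ¬G


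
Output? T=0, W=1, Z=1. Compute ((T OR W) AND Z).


T OR W = 0|1 = 1
1 AND 1 = 1

1


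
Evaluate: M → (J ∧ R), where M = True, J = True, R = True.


M = True, J = True, R = True
Step 1: J ∧ R = True AND True = True
Step 2: M → (True): false only when M=True and consequent=False.
Result: True

True


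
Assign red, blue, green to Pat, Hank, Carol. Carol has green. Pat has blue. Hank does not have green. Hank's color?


From clues:
  Carol → green
  Pat → blue
By elimination, Hank gets the remaining.

red


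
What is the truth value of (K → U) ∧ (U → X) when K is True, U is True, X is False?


K = True, U = True, X = False
Step 1: K → U is false only when K=True and U=False. Result: True
Step 2: U → X is false only when U=True and X=False. Result: False
Step 3: True ∧ False = False

False


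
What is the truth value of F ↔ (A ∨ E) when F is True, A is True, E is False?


F = True, A = True, E = False
Step 1: A ∨ E = True OR False = True
Step 2: F ↔ (True): true when both sides have same truth value.
Result: True ↔ True = True

True


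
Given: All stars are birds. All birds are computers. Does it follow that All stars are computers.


Premise 1: All stars are birds.
Premise 2: All birds are computers.
Conclusion: All stars are computers.
Barbara syllogism (AAA-1): All A are B, All B are C → All A are C.
Middle term (birds) distributed in premise 2.

Valid


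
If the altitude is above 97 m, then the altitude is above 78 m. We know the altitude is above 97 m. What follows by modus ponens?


Modus ponens: P → Q, P ⊢ Q
P: the altitude is above 97 m
Q: the altitude is above 78 m
We have P → Q and P is true.
By modus ponens, Q must be true.

The altitude is above 78 m


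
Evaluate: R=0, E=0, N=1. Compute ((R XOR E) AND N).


R XOR E = 0^0 = 0
0 AND 1 = 0

0


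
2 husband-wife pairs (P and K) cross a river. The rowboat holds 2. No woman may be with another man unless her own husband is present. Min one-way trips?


Label couples P and K.
1. WP+WK → (far: WP,WK; near: HP,HK)
2. WP ←   (far: WK; near: HP,HK,WP)
3. HP+HK → (far: HP,HK,WK; near: WP)
4. HP ←   (far: HK,WK; near: HP,WP)  — HP returns, since WP is alone on near bank
5. HP+WP → (far: all four; near: empty)
Every state respects the constraint.
Minimum trips = 5

5


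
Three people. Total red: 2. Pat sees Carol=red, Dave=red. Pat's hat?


Total red = 2, seen red = 2
Own red = 2 - 2 = 0
Pat's hat is blue.

blue


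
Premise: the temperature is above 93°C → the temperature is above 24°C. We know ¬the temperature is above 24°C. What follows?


Modus tollens: P → Q, ¬Q ⊢ ¬P
P: the temperature is above 93°C
Q: the temperature is above 24°C
We have P → Q and Q is false.
By modus tollens, P must be false.

It is not the case that the temperature is above 93°C


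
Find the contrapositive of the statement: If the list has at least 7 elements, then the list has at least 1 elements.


Original: If the list has at least 7 elements, then the list has at least 1 elements
Contrapositive: If ¬Q, then ¬P
Negate Q: not (the list has at least 1 elements)
Negate P: not (the list has at least 7 elements)

If not (the list has at least 1 elements), then not (the list has at least 7 elements).


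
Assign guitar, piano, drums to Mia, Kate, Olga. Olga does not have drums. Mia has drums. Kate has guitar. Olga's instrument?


From clues:
  Mia → drums
  Kate → guitar
By elimination, Olga gets the remaining.

piano


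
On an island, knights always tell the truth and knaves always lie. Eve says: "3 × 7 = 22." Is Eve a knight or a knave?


Statement: "3 × 7 = 22."
Actual: 3 × 7 = 21
Claimed: 22
Statement is FALSE → Eve lies → Knave

Knave


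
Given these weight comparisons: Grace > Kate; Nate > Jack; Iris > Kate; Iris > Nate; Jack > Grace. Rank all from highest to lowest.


Constraints: Grace > Kate; Nate > Jack; Iris > Kate; Iris > Nate; Jack > Grace
Method: at each step, the next-highest is the one remaining person who never appears on the smaller side of a constraint between remaining people.
  Step 1: remaining {Iris, Nate, Kate, Jack, Grace}; on the smaller side: {Nate, Kate, Jack, Grace} → Iris is next (Iris > Kate; Iris > Nate).
  Step 2: remaining {Nate, Kate, Jack, Grace}; on the smaller side: {Kate, Jack, Grace} → Nate is next (Nate > Jack).
  Step 3: remaining {Kate, Jack, Grace}; on the smaller side: {Kate, Grace} → Jack is next (Jack > Grace).
  Step 4: remaining {Kate, Grace}; on the smaller side: {Kate} → Grace is next (Grace > Kate).
  Step 5: only Kate remains → lowest.
Final ranking (highest to lowest):

Iris > Nate > Jack > Grace > Kate


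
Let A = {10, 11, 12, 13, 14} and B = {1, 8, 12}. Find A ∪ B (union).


A = {10, 11, 12, 13, 14}
B = {1, 8, 12}
Operation: union
All elements combined: 1, 8, 10, 11, 12, 13, 14

{1, 8, 10, 11, 12, 13, 14}


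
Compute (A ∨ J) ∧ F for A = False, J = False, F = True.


A = False, J = False, F = True
Step 1: A ∨ J = False OR False = False
Step 2: False ∧ F = False AND True = False
OR is true when at least one operand is true; AND requires both.

False


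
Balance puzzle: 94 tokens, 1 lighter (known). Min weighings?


Each weighing has 3 outcomes (left heavy / balance / right heavy), so k weighings distinguish at most 3^k cases; splitting into three near-equal groups achieves this.
Need 3^k ≥ 94: 3^4 = 81 < 94 ≤ 3^5 = 243
k = ⌈log₃(94)⌉ = 5

5


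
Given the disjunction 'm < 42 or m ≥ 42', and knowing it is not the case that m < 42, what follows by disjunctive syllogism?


Disjunctive syllogism: P ∨ Q, ¬P ⊢ Q
Disjunction: m < 42 ∨ m ≥ 42
We know it is not the case that m < 42.
By disjunctive syllogism, the other disjunct must be true.

m ≥ 42


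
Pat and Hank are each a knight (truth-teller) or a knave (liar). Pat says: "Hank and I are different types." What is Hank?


Pat says: "Hank and I are different types."
Case 1: Pat is a Knight (truth-teller)
  Statement is true → they ARE different → Hank is a Knave
Case 2: Pat is a Knave (liar)
  Statement is false → they are NOT different → Hank is a Knave
In both cases, Hank is a Knave.

Knave


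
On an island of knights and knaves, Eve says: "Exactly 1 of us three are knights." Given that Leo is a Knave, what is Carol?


Eve claims exactly 1 knights among Eve, Leo, Carol.
Given: Leo is a Knave.

Case 1: Eve is a Knight (tells truth)
  Then exactly 1 of the three are knights.
  Counting Eve, Leo: 1 knight(s) so far. Need 0 more → Carol = Knave.
Case 2: Eve is a Knave (lies)
  Then the count is NOT 1.
  If Carol = Knight, count = 1 = 1 → claim would be true, contradicts lie.
  If Carol = Knave, count = 0 ≠ 1 → lie confirmed ✓

Carol is a Knave.

Knave


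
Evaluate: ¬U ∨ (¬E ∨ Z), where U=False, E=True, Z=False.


U = False, E = True, Z = False
Expression: ¬U ∨ (¬E ∨ Z)
Step 1: ¬E = NOT True = False
Step 2: ¬E ∨ Z = False OR False = False
Step 3: ¬U = NOT False = True
Step 4: (True) ∨ (False) = True OR False = True

True


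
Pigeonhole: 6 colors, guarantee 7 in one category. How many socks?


Pigeonhole: to guarantee k in one of n categories, need (k-1)×n + 1.
k = 7, n = 6
Minimum = (7-1) × 6 + 1 = 6 × 6 + 1

37


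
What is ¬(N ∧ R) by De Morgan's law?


De Morgan's law: ¬(P ∧ Q) ≡ ¬P ∨ ¬Q
¬(N ∧ R) = ¬N ∨ ¬R

¬N ∨ ¬R


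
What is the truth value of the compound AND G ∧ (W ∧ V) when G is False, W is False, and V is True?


G = False, W = False, V = True
Step 1: W ∧ V = False AND True = False
Step 2: G ∧ False = False AND False = False
AND is true only when ALL operands are true.

False


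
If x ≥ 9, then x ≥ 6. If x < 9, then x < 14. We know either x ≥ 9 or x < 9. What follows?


Constructive dilemma: (P → Q) ∧ (R → S), P ∨ R ⊢ Q ∨ S
Premise 1: x ≥ 9 → x ≥ 6
Premise 2: x < 9 → x < 14
Premise 3: x ≥ 9 ∨ x < 9
Case 1: Assuming x ≥ 9, then by Premise 1, x ≥ 6.
Case 2: Assuming x < 9, then by Premise 2, x < 14.
Since one of x ≥ 9 or x < 9 must hold, we get x ≥ 6 or x < 14.

x ≥ 6 or x < 14.


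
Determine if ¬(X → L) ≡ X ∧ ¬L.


Expression 1: ¬(X → L)
Expression 2: X ∧ ¬L
Truth table (X L | Expr1 Expr2):
  T T |   F     F
  T F |   T     T
  F T |   F     F
  F F |   F     F
All 4 rows agree, so the expressions are logically equivalent.

Yes


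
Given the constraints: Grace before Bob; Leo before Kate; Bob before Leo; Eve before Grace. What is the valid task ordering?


Constraints: Grace before Bob; Leo before Kate; Bob before Leo; Eve before Grace
Method: repeatedly schedule the remaining task that has no remaining task required before it.
  Step 1: remaining {Eve, Kate, Grace, Bob, Leo}; every task except Eve still has a predecessor pending → schedule Eve.
  Step 2: remaining {Kate, Grace, Bob, Leo}; every task except Grace still has a predecessor pending → schedule Grace.
  Step 3: remaining {Kate, Bob, Leo}; every task except Bob still has a predecessor pending → schedule Bob.
  Step 4: remaining {Kate, Leo}; every task except Leo still has a predecessor pending → schedule Leo.
  Step 5: only Kate remains → schedule Kate.
Resulting order:

Eve → Grace → Bob → Leo → Kate


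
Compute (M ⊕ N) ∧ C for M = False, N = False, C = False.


M = False, N = False, C = False
Step 1: M ⊕ N = False XOR False = False
Step 2: False ∧ C = False AND False = False
XOR true when exactly one of M,N is true; then AND with C.

False


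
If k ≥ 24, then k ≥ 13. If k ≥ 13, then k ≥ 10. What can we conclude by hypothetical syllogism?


Hypothetical syllogism: P → Q, Q → R ⊢ P → R
Premise 1: k ≥ 24 → k ≥ 13
Premise 2: k ≥ 13 → k ≥ 10
Chain the implications: the middle term (k ≥ 13) links the two.
Conclusion: If k ≥ 24, then k ≥ 10.

If k ≥ 24, then k ≥ 10.


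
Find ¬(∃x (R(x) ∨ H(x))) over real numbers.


Original: ∃x (R(x) ∨ H(x))
Rule: ¬∀→∃, ¬∃→∀, negate predicate.
Negation: ∀x (¬R(x) ∧ ¬H(x))

∀x (¬R(x) ∧ ¬H(x))


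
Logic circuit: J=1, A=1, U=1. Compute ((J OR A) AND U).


J OR A = 1|1 = 1
1 AND 1 = 1

1


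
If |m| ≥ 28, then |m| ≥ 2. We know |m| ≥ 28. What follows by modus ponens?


Modus ponens: P → Q, P ⊢ Q
P: |m| ≥ 28
Q: |m| ≥ 2
We have P → Q and P is true.
By modus ponens, Q must be true.

|m| ≥ 2


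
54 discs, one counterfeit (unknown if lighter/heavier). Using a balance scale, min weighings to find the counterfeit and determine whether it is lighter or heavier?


Let n = 54. 108 possibilities (n discs × lighter/heavier); each weighing has 3 outcomes.
Bound for k weighings: say the first weighing puts j discs on each pan. If it tips, the 2j weighed discs remain suspects (each with a known direction) and k-1 weighings give 3^(k-1) outcomes; 3^(k-1) is odd, so 2j ≤ 3^(k-1) - 1. If it balances, the n - 2j unweighed discs remain with direction unknown: 2(n - 2j) ≤ 3^(k-1) - 1 by the same parity argument. Adding, n ≤ (3^(k-1) - 1) + (3^(k-1) - 1)/2 = (3^k - 3)/2, and the classical three-group strategy achieves this (3 discs in 2 weighings, 12 in 3, 39 in 4, 120 in 5).
So we need the smallest k with (3^k - 3)/2 ≥ 54.
k = 4: (3^4 - 3)/2 = 39 < 54 ✗
k = 5: (3^5 - 3)/2 = 120 ≥ 54 ✓

5


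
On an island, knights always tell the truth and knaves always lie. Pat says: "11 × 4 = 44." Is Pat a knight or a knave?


Statement: "11 × 4 = 44."
Actual: 11 × 4 = 44
Claimed: 44
Statement is TRUE → Pat tells the truth → Knight

Knight


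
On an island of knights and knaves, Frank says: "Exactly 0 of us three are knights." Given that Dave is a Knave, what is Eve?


Frank claims exactly 0 knights among Frank, Dave, Eve.
Given: Dave is a Knave.

Case 1: Frank is a Knight (tells truth)
  Then exactly 0 of the three are knights.
  Counting Frank, Dave: 1 knight(s) so far. Need -1 more → impossible.
Case 2: Frank is a Knave (lies)
  Then the count is NOT 0.
  If Eve = Knave, count = 0 = 0 → claim would be true, contradicts lie.
  If Eve = Knight, count = 1 ≠ 0 → lie confirmed ✓

Eve is a Knight.

Knight


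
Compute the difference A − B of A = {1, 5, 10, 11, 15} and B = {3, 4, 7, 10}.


A = {1, 5, 10, 11, 15}
B = {3, 4, 7, 10}
Operation: difference A − B
In A but not B: 1, 5, 11, 15

{1, 5, 11, 15}


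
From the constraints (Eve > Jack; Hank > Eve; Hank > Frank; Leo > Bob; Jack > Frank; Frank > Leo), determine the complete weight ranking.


Constraints: Eve > Jack; Hank > Eve; Hank > Frank; Leo > Bob; Jack > Frank; Frank > Leo
Method: at each step, the next-highest is the one remaining person who never appears on the smaller side of a constraint between remaining people.
  Step 1: remaining {Leo, Jack, Frank, Bob, Eve, Hank}; on the smaller side: {Leo, Jack, Frank, Bob, Eve} → Hank is next (Hank > Eve; Hank > Frank).
  Step 2: remaining {Leo, Jack, Frank, Bob, Eve}; on the smaller side: {Leo, Jack, Frank, Bob} → Eve is next (Eve > Jack).
  Step 3: remaining {Leo, Jack, Frank, Bob}; on the smaller side: {Leo, Frank, Bob} → Jack is next (Jack > Frank).
  Step 4: remaining {Leo, Frank, Bob}; on the smaller side: {Leo, Bob} → Frank is next (Frank > Leo).
  Step 5: remaining {Leo, Bob}; on the smaller side: {Bob} → Leo is next (Leo > Bob).
  Step 6: only Bob remains → lowest.
Final ranking (highest to lowest):

Hank > Eve > Jack > Frank > Leo > Bob


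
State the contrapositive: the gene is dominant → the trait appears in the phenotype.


Original: If the gene is dominant, then the trait appears in the phenotype
Contrapositive: If ¬Q, then ¬P
Negate Q: not (the trait appears in the phenotype)
Negate P: not (the gene is dominant)

If not (the trait appears in the phenotype), then not (the gene is dominant).


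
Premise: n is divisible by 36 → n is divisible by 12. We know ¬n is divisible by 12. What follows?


Modus tollens: P → Q, ¬Q ⊢ ¬P
P: n is divisible by 36
Q: n is divisible by 12
We have P → Q and Q is false.
By modus tollens, P must be false.

It is not the case that n is divisible by 36


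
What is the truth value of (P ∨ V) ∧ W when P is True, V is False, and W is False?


P = True, V = False, W = False
Step 1: P ∨ V = True OR False = True
Step 2: True ∧ W = True AND False = False
OR is true when at least one operand is true; AND requires both.

False


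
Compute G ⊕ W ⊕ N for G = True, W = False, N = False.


G = True, W = False, N = False
Step 1: G ⊕ W = True XOR False = True
Step 2: True ⊕ N = True XOR False = True
XOR is true when an odd number of operands are true.

True


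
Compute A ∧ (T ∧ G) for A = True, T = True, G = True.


A = True, T = True, G = True
Step 1: T ∧ G = True AND True = True
Step 2: A ∧ True = True AND True = True
AND is true only when ALL operands are true.

True


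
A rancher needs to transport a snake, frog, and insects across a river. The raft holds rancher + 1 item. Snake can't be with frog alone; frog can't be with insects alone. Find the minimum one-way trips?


1. rancher+frog → 2. rancher ← 3. rancher+snake → 4. rancher+frog ← 5. rancher+insects → 6. rancher ← 7. rancher+frog →
Minimum trips = 7

7


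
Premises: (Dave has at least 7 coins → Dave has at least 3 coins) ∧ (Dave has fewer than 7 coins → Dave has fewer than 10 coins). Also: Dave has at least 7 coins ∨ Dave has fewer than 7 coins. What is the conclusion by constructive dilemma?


Constructive dilemma: (P → Q) ∧ (R → S), P ∨ R ⊢ Q ∨ S
Premise 1: Dave has at least 7 coins → Dave has at least 3 coins
Premise 2: Dave has fewer than 7 coins → Dave has fewer than 10 coins
Premise 3: Dave has at least 7 coins ∨ Dave has fewer than 7 coins
Case 1: Assuming Dave has at least 7 coins, then by Premise 1, Dave has at least 3 coins.
Case 2: Assuming Dave has fewer than 7 coins, then by Premise 2, Dave has fewer than 10 coins.
Since one of Dave has at least 7 coins or Dave has fewer than 7 coins must hold, we get Dave has at least 3 coins or Dave has fewer than 10 coins.

Dave has at least 3 coins or Dave has fewer than 10 coins.


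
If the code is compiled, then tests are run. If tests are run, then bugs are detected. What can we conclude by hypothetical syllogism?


Hypothetical syllogism: P → Q, Q → R ⊢ P → R
Premise 1: the code is compiled → tests are run
Premise 2: tests are run → bugs are detected
Chain the implications: the middle term (tests are run) links the two.
Conclusion: If the code is compiled, then bugs are detected.

If the code is compiled, then bugs are detected.


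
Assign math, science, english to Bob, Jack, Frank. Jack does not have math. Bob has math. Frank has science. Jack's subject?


From clues:
  Frank → science
  Bob → math
By elimination, Jack gets the remaining.

english


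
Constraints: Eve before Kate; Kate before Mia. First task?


Constraints: Eve before Kate; Kate before Mia
The first task can have nothing scheduled before it, so it must never appear on the right of a 'before'.
Tasks appearing after some 'before': Kate, Mia.
The only task not in that list is Eve → it is first.

Eve


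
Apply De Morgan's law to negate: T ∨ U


De Morgan's law: ¬(P ∨ Q) ≡ ¬P ∧ ¬Q
¬(T ∨ U) = ¬T ∧ ¬U

¬T ∧ ¬U


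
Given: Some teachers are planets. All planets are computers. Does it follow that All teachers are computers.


Premise 1: Some teachers are planets.
Premise 2: All planets are computers.
Conclusion: All teachers are computers.
Fallacy: illicit minor. The minor term (teachers) is distributed in the conclusion ('All teachers ...') but undistributed in its premise ('Some teachers are planets' doesn't cover all teachers).
Only 'Some teachers are computers' follows, not 'All'.

Invalid


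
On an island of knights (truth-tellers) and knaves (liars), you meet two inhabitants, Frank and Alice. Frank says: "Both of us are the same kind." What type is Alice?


Frank says: "Both of us are the same kind."
Case 1: Frank is a Knight (truth-teller)
  Statement is true → they ARE the same → Alice is also a Knight
Case 2: Frank is a Knave (liar)
  Statement is false → they are NOT the same → Alice is a Knight
In both cases, Alice is a Knight.

Knight


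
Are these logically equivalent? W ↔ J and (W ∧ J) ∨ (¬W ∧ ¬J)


Expression 1: W ↔ J
Expression 2: (W ∧ J) ∨ (¬W ∧ ¬J)
Truth table (W J | Expr1 Expr2):
  T T |   T     T
  T F |   F     F
  F T |   F     F
  F F |   T     T
All 4 rows agree, so the expressions are logically equivalent.

Yes


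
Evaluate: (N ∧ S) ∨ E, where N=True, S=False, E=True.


N = True, S = False, E = True
Expression: (N ∧ S) ∨ E
Step 1: N ∧ S = True AND False = False
Step 2: (False) ∨ E = False OR True = True

True


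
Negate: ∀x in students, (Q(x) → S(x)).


Original: ∀x (Q(x) → S(x))
Rule: ¬∀→∃, ¬∃→∀, negate predicate.
Negation: ∃x (Q(x) ∧ ¬S(x))

∃x (Q(x) ∧ ¬S(x))


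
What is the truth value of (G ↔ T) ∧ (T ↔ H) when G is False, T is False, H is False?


G = False, T = False, H = False
Step 1: G ↔ T is true when G and T have the same value. Result: True
Step 2: T ↔ H is true when T and H have the same value. Result: True
Step 3: True ∧ True = True

True


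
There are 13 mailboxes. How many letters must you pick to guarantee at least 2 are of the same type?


Pigeonhole: to guarantee k in one of n categories, need (k-1)×n + 1.
k = 2, n = 13
Minimum = (2-1) × 13 + 1 = 1 × 13 + 1

14


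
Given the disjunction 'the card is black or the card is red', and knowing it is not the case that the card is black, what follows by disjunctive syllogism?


Disjunctive syllogism: P ∨ Q, ¬P ⊢ Q
Disjunction: the card is black ∨ the card is red
We know it is not the case that the card is black.
By disjunctive syllogism, the other disjunct must be true.

The card is red


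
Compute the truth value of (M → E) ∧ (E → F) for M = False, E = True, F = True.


M = False, E = True, F = True
Step 1: M → E is false only when M=True and E=False. Result: True
Step 2: E → F is false only when E=True and F=False. Result: True
Step 3: True ∧ True = True

True


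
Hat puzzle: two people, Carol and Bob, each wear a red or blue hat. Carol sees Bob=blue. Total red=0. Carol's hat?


Total red = 0, Bob = blue
Red accounted for: 0
Remaining for Carol: 0
Carol's hat is blue.

blue


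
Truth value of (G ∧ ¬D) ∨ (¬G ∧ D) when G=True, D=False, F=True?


G = True, D = False, F = True
Expression: (G ∧ ¬D) ∨ (¬G ∧ D)
Step 1: ¬D = NOT False = True
Step 2: G ∧ ¬D = True AND True = True
Step 3: ¬G = NOT True = False
Step 4: ¬G ∧ D = False AND False = False
Step 5: (True) ∨ (False) = True OR False = True

True


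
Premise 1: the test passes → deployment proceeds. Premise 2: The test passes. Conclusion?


Modus ponens: P → Q, P ⊢ Q
P: the test passes
Q: deployment proceeds
We have P → Q and P is true.
By modus ponens, Q must be true.

Deployment proceeds


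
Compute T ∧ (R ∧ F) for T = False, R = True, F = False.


T = False, R = True, F = False
Step 1: R ∧ F = True AND False = False
Step 2: T ∧ False = False AND False = False
AND is true only when ALL operands are true.

False


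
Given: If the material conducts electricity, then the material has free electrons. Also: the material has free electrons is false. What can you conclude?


Modus tollens: P → Q, ¬Q ⊢ ¬P
P: the material conducts electricity
Q: the material has free electrons
We have P → Q and Q is false.
By modus tollens, P must be false.

It is not the case that the material conducts electricity


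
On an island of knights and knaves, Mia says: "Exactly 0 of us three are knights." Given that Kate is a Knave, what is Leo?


Mia claims exactly 0 knights among Mia, Kate, Leo.
Given: Kate is a Knave.

Case 1: Mia is a Knight (tells truth)
  Then exactly 0 of the three are knights.
  Counting Mia, Kate: 1 knight(s) so far. Need -1 more → impossible.
Case 2: Mia is a Knave (lies)
  Then the count is NOT 0.
  If Leo = Knave, count = 0 = 0 → claim would be true, contradicts lie.
  If Leo = Knight, count = 1 ≠ 0 → lie confirmed ✓

Leo is a Knight.

Knight


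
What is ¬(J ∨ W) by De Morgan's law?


De Morgan's law: ¬(P ∨ Q) ≡ ¬P ∧ ¬Q
¬(J ∨ W) = ¬J ∧ ¬W

¬J ∧ ¬W


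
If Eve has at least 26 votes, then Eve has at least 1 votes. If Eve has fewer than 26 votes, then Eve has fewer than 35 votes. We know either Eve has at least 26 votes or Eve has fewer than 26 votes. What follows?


Constructive dilemma: (P → Q) ∧ (R → S), P ∨ R ⊢ Q ∨ S
Premise 1: Eve has at least 26 votes → Eve has at least 1 votes
Premise 2: Eve has fewer than 26 votes → Eve has fewer than 35 votes
Premise 3: Eve has at least 26 votes ∨ Eve has fewer than 26 votes
Case 1: Assuming Eve has at least 26 votes, then by Premise 1, Eve has at least 1 votes.
Case 2: Assuming Eve has fewer than 26 votes, then by Premise 2, Eve has fewer than 35 votes.
Since one of Eve has at least 26 votes or Eve has fewer than 26 votes must hold, we get Eve has at least 1 votes or Eve has fewer than 35 votes.

Eve has at least 1 votes or Eve has fewer than 35 votes.


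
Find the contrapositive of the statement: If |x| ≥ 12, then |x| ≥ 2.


Original: If |x| ≥ 12, then |x| ≥ 2
Contrapositive: If ¬Q, then ¬P
Negate Q: not (|x| ≥ 2)
Negate P: not (|x| ≥ 12)

If not (|x| ≥ 2), then not (|x| ≥ 12).


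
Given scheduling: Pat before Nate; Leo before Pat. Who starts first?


Constraints: Pat before Nate; Leo before Pat
The first task can have nothing scheduled before it, so it must never appear on the right of a 'before'.
Tasks appearing after some 'before': Nate, Pat.
The only task not in that list is Leo → it is first.

Leo


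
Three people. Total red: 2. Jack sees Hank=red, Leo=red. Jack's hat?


Total red = 2, seen red = 2
Own red = 2 - 2 = 0
Jack's hat is blue.

blue


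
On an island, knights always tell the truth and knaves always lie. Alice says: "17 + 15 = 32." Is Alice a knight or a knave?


Statement: "17 + 15 = 32."
Actual: 17 + 15 = 32
Claimed: 32
Statement is TRUE → Alice tells the truth → Knight

Knight


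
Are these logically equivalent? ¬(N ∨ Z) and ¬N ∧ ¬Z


Expression 1: ¬(N ∨ Z)
Expression 2: ¬N ∧ ¬Z
Truth table (N Z | Expr1 Expr2):
  T T |   F     F
  T F |   F     F
  F T |   F     F
  F F |   T     T
All 4 rows agree, so the expressions are logically equivalent.

Yes


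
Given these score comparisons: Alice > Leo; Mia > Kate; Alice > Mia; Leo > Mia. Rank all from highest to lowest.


Constraints: Alice > Leo; Mia > Kate; Alice > Mia; Leo > Mia
Method: at each step, the next-highest is the one remaining person who never appears on the smaller side of a constraint between remaining people.
  Step 1: remaining {Mia, Kate, Alice, Leo}; on the smaller side: {Mia, Kate, Leo} → Alice is next (Alice > Leo; Alice > Mia).
  Step 2: remaining {Mia, Kate, Leo}; on the smaller side: {Mia, Kate} → Leo is next (Leo > Mia).
  Step 3: remaining {Mia, Kate}; on the smaller side: {Kate} → Mia is next (Mia > Kate).
  Step 4: only Kate remains → lowest.
Final ranking (highest to lowest):

Alice > Leo > Mia > Kate


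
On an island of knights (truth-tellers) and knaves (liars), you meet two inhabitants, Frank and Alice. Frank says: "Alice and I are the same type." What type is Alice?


Frank says: "Alice and I are the same type."
Case 1: Frank is a Knight (truth-teller)
  Statement is true → they ARE the same → Alice is also a Knight
Case 2: Frank is a Knave (liar)
  Statement is false → they are NOT the same → Alice is a Knight
In both cases, Alice is a Knight.

Knight


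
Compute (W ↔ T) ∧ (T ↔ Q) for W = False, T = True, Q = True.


W = False, T = True, Q = True
Step 1: W ↔ T is true when W and T have the same value. Result: False
Step 2: T ↔ Q is true when T and Q have the same value. Result: True
Step 3: False ∧ True = False

False
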